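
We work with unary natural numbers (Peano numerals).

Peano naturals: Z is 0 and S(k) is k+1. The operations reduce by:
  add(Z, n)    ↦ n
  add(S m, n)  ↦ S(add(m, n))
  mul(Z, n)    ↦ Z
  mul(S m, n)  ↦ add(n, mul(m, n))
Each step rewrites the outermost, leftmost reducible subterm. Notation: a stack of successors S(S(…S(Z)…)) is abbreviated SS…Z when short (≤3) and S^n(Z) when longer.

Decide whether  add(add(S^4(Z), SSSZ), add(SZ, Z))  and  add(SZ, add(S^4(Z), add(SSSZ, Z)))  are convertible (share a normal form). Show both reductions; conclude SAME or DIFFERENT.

Term A:
  start: add(add(S^4(Z), SSSZ), add(SZ, Z))
  step 1: add(S(add(SSSZ, SSSZ)), add(SZ, Z))
  step 2: S(add(add(SSSZ, SSSZ), add(SZ, Z)))
  step 3: S(add(S(add(SSZ, SSSZ)), add(SZ, Z)))
  step 4: S(S(add(add(SSZ, SSSZ), add(SZ, Z))))
  step 5: S(S(add(S(add(SZ, SSSZ)), add(SZ, Z))))
  step 6: S(S(S(add(add(SZ, SSSZ), add(SZ, Z)))))
  step 7: S(S(S(add(S(add(Z, SSSZ)), add(SZ, Z)))))
  step 8: S(S(S(S(add(add(Z, SSSZ), add(SZ, Z))))))
  step 9: S(S(S(S(add(SSSZ, add(SZ, Z))))))
  step 10: S(S(S(S(S(add(SSZ, add(SZ, Z)))))))
  step 11: S(S(S(S(S(S(add(SZ, add(SZ, Z))))))))
  step 12: S(S(S(S(S(S(S(add(Z, add(SZ, Z)))))))))
  step 13: S(S(S(S(S(S(S(add(SZ, Z))))))))
  step 14: S(S(S(S(S(S(S(S(add(Z, Z)))))))))
  step 15: S^8(Z)

Term B:
  start: add(SZ, add(S^4(Z), add(SSSZ, Z)))
  step 1: S(add(Z, add(S^4(Z), add(SSSZ, Z))))
  step 2: S(add(S^4(Z), add(SSSZ, Z)))
  step 3: S(S(add(SSSZ, add(SSSZ, Z))))
  step 4: S(S(S(add(SSZ, add(SSSZ, Z)))))
  step 5: S(S(S(S(add(SZ, add(SSSZ, Z))))))
  step 6: S(S(S(S(S(add(Z, add(SSSZ, Z)))))))
  step 7: S(S(S(S(S(add(SSSZ, Z))))))
  step 8: S(S(S(S(S(S(add(SSZ, Z)))))))
  step 9: S(S(S(S(S(S(S(add(SZ, Z))))))))
  step 10: S(S(S(S(S(S(S(S(add(Z, Z)))))))))
  step 11: S^8(Z)

Answer: SAME — A ⇓ S^8(Z), B ⇓ S^8(Z)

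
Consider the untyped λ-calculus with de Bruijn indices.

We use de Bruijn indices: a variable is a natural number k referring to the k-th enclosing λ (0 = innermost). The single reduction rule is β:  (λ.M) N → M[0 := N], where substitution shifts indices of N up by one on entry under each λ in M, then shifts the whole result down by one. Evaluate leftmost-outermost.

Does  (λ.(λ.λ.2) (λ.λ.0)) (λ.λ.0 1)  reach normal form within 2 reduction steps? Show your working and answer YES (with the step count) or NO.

  start: (λ.(λ.λ.2) (λ.λ.0)) (λ.λ.0 1)
  [1] (λ.λ.λ.λ.0 1) (λ.λ.0)
  [2] λ.λ.λ.0 1

Answer: YES — reaches normal form λ.λ.λ.0 1 in 2 ≤ 2 steps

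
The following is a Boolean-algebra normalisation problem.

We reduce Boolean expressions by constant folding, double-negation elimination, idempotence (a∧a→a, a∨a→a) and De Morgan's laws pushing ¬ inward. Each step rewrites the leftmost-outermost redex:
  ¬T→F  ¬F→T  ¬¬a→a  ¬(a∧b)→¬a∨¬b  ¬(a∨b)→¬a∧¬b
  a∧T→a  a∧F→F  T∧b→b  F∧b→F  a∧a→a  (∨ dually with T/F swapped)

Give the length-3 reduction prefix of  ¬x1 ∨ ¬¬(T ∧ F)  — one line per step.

  start: ¬x1 ∨ ¬¬(T ∧ F)
  [1] ¬x1 ∨ (T ∧ F)
  [2] ¬x1 ∨ F
  [3] ¬x1

Answer: after 3 steps: ¬x1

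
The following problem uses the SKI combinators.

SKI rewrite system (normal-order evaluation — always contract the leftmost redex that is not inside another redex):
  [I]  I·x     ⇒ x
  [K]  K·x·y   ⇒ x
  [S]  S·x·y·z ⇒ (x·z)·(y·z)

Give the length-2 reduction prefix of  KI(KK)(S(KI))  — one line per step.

Answer: after 2 steps: S(KI)

Reduction:
  start: KI(KK)(S(KI))
  [1] I(S(KI))
  [2] S(KI)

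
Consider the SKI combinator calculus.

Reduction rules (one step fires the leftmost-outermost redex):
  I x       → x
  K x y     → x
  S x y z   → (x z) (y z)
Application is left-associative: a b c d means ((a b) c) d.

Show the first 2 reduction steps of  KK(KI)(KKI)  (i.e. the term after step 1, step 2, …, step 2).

Answer: after 2 steps: KK

Working:
  start: KK(KI)(KKI)
  step 1: K(KKI)
  step 2: KK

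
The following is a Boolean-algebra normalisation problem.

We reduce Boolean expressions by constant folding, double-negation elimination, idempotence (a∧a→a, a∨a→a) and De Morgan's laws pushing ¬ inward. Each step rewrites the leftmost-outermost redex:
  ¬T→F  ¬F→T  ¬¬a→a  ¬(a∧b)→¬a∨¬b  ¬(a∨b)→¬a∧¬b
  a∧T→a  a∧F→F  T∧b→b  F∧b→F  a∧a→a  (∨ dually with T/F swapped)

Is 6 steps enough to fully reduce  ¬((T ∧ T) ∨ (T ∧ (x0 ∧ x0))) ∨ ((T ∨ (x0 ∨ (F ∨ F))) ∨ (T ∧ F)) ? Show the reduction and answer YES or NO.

Answer: NO — after 6 steps the term is (T ∨ (x0 ∨ (F ∨ F))) ∨ (T ∧ F), not yet normal

Reduction:
  start: ¬((T ∧ T) ∨ (T ∧ (x0 ∧ x0))) ∨ ((T ∨ (x0 ∨ (F ∨ F))) ∨ (T ∧ F))
  →1  (¬(T ∧ T) ∧ ¬(T ∧ (x0 ∧ x0))) ∨ ((T ∨ (x0 ∨ (F ∨ F))) ∨ (T ∧ F))
  →2  ((¬T ∨ ¬T) ∧ ¬(T ∧ (x0 ∧ x0))) ∨ ((T ∨ (x0 ∨ (F ∨ F))) ∨ (T ∧ F))
  →3  (¬T ∧ ¬(T ∧ (x0 ∧ x0))) ∨ ((T ∨ (x0 ∨ (F ∨ F))) ∨ (T ∧ F))
  →4  (F ∧ ¬(T ∧ (x0 ∧ x0))) ∨ ((T ∨ (x0 ∨ (F ∨ F))) ∨ (T ∧ F))
  →5  F ∨ ((T ∨ (x0 ∨ (F ∨ F))) ∨ (T ∧ F))
  →6  (T ∨ (x0 ∨ (F ∨ F))) ∨ (T ∧ F)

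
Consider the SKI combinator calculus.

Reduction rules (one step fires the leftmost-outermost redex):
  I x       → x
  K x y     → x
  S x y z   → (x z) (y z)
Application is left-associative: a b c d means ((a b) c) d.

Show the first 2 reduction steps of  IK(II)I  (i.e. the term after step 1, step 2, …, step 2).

  start: IK(II)I
  →1  K(II)I
  →2  II

Answer: after 2 steps: II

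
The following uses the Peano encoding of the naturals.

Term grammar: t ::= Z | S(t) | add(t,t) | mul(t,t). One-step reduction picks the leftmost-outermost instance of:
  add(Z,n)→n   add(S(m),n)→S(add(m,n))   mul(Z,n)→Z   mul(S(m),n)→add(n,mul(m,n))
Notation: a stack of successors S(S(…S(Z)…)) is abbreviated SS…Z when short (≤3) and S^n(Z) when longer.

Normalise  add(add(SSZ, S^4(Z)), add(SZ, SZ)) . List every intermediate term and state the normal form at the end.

Answer: normal form = S^8(Z)  (in 12 steps)

Working:
  start: add(add(SSZ, S^4(Z)), add(SZ, SZ))
  →1  add(S(add(SZ, S^4(Z))), add(SZ, SZ))
  →2  S(add(add(SZ, S^4(Z)), add(SZ, SZ)))
  →3  S(add(S(add(Z, S^4(Z))), add(SZ, SZ)))
  →4  S(S(add(add(Z, S^4(Z)), add(SZ, SZ))))
  →5  S(S(add(S^4(Z), add(SZ, SZ))))
  →6  S(S(S(add(SSSZ, add(SZ, SZ)))))
  →7  S(S(S(S(add(SSZ, add(SZ, SZ))))))
  →8  S(S(S(S(S(add(SZ, add(SZ, SZ)))))))
  →9  S(S(S(S(S(S(add(Z, add(SZ, SZ))))))))
  →10  S(S(S(S(S(S(add(SZ, SZ)))))))
  →11  S(S(S(S(S(S(S(add(Z, SZ))))))))
  →12  S^8(Z)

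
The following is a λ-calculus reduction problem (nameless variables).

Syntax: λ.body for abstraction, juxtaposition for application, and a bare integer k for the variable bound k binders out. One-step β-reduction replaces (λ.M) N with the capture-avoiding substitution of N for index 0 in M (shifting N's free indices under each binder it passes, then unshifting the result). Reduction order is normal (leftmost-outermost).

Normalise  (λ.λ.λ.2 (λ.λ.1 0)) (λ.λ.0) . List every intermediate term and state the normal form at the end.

Answer: normal form = λ.λ.λ.0  (in 2 steps)

Working:
  start: (λ.λ.λ.2 (λ.λ.1 0)) (λ.λ.0)
  →1  λ.λ.(λ.λ.0) (λ.λ.1 0)
  →2  λ.λ.λ.0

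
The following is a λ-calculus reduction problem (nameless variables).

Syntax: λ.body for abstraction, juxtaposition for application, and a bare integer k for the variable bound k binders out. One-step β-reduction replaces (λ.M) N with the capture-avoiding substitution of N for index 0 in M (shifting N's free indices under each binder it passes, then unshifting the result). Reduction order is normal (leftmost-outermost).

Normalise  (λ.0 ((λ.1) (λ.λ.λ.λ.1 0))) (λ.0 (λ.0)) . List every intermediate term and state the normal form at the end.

Answer: normal form = λ.0  (in 5 steps)

Working:
  start: (λ.0 ((λ.1) (λ.λ.λ.λ.1 0))) (λ.0 (λ.0))
  →1  (λ.0 (λ.0)) ((λ.λ.0 (λ.0)) (λ.λ.λ.λ.1 0))
  →2  (λ.λ.0 (λ.0)) (λ.λ.λ.λ.1 0) (λ.0)
  →3  (λ.0 (λ.0)) (λ.0)
  →4  (λ.0) (λ.0)
  →5  λ.0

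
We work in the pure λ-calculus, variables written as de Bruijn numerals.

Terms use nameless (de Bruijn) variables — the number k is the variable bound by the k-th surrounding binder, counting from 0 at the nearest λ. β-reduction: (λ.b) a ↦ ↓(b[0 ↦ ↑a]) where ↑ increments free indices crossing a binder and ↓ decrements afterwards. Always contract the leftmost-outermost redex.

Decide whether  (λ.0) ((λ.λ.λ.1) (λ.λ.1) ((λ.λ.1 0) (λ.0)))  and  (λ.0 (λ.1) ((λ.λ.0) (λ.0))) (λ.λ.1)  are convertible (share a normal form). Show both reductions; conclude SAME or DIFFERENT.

Term A:
  start: (λ.0) ((λ.λ.λ.1) (λ.λ.1) ((λ.λ.1 0) (λ.0)))
  step 1: (λ.λ.λ.1) (λ.λ.1) ((λ.λ.1 0) (λ.0))
  step 2: (λ.λ.1) ((λ.λ.1 0) (λ.0))
  step 3: λ.(λ.λ.1 0) (λ.0)
  step 4: λ.λ.(λ.0) 0
  step 5: λ.λ.0

Term B:
  start: (λ.0 (λ.1) ((λ.λ.0) (λ.0))) (λ.λ.1)
  step 1: (λ.λ.1) (λ.λ.λ.1) ((λ.λ.0) (λ.0))
  step 2: (λ.λ.λ.λ.1) ((λ.λ.0) (λ.0))
  step 3: λ.λ.λ.1

Answer: DIFFERENT — A ⇓ λ.λ.0, B ⇓ λ.λ.λ.1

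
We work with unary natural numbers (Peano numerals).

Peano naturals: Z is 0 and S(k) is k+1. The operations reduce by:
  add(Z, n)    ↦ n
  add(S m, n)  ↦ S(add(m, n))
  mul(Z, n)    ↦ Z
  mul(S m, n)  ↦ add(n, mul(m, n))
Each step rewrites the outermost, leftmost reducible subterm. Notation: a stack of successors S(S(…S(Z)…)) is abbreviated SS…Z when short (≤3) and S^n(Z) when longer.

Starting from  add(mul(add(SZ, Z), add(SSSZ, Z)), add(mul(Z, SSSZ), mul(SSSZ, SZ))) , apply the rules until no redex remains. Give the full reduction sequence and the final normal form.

  start: add(mul(add(SZ, Z), add(SSSZ, Z)), add(mul(Z, SSSZ), mul(SSSZ, SZ)))
  →1  add(mul(S(add(Z, Z)), add(SSSZ, Z)), add(mul(Z, SSSZ), mul(SSSZ, SZ)))
  →2  add(add(add(SSSZ, Z), mul(add(Z, Z), add(SSSZ, Z))), add(mul(Z, SSSZ), mul(SSSZ, SZ)))
  →3  add(add(S(add(SSZ, Z)), mul(add(Z, Z), add(SSSZ, Z))), add(mul(Z, SSSZ), mul(SSSZ, SZ)))
  →4  add(S(add(add(SSZ, Z), mul(add(Z, Z), add(SSSZ, Z)))), add(mul(Z, SSSZ), mul(SSSZ, SZ)))
  →5  S(add(add(add(SSZ, Z), mul(add(Z, Z), add(SSSZ, Z))), add(mul(Z, SSSZ), mul(SSSZ, SZ))))
  →6  S(add(add(S(add(SZ, Z)), mul(add(Z, Z), add(SSSZ, Z))), add(mul(Z, SSSZ), mul(SSSZ, SZ))))
  →7  S(add(S(add(add(SZ, Z), mul(add(Z, Z), add(SSSZ, Z)))), add(mul(Z, SSSZ), mul(SSSZ, SZ))))
  →8  S(S(add(add(add(SZ, Z), mul(add(Z, Z), add(SSSZ, Z))), add(mul(Z, SSSZ), mul(SSSZ, SZ)))))
  →9  S(S(add(add(S(add(Z, Z)), mul(add(Z, Z), add(SSSZ, Z))), add(mul(Z, SSSZ), mul(SSSZ, SZ)))))
  →10  S(S(add(S(add(add(Z, Z), mul(add(Z, Z), add(SSSZ, Z)))), add(mul(Z, SSSZ), mul(SSSZ, SZ)))))
  →11  S(S(S(add(add(add(Z, Z), mul(add(Z, Z), add(SSSZ, Z))), add(mul(Z, SSSZ), mul(SSSZ, SZ))))))
  →12  S(S(S(add(add(Z, mul(add(Z, Z), add(SSSZ, Z))), add(mul(Z, SSSZ), mul(SSSZ, SZ))))))
  →13  S(S(S(add(mul(add(Z, Z), add(SSSZ, Z)), add(mul(Z, SSSZ), mul(SSSZ, SZ))))))
  →14  S(S(S(add(mul(Z, add(SSSZ, Z)), add(mul(Z, SSSZ), mul(SSSZ, SZ))))))
  →15  S(S(S(add(Z, add(mul(Z, SSSZ), mul(SSSZ, SZ))))))
  →16  S(S(S(add(mul(Z, SSSZ), mul(SSSZ, SZ)))))
  →17  S(S(S(add(Z, mul(SSSZ, SZ)))))
  →18  S(S(S(mul(SSSZ, SZ))))
  →19  S(S(S(add(SZ, mul(SSZ, SZ)))))
  →20  S(S(S(S(add(Z, mul(SSZ, SZ))))))
  →21  S(S(S(S(mul(SSZ, SZ)))))
  →22  S(S(S(S(add(SZ, mul(SZ, SZ))))))
  →23  S(S(S(S(S(add(Z, mul(SZ, SZ)))))))
  →24  S(S(S(S(S(mul(SZ, SZ))))))
  →25  S(S(S(S(S(add(SZ, mul(Z, SZ)))))))
  →26  S(S(S(S(S(S(add(Z, mul(Z, SZ))))))))
  →27  S(S(S(S(S(S(mul(Z, SZ)))))))
  →28  S^6(Z)

Answer: normal form = S^6(Z)  (in 28 steps)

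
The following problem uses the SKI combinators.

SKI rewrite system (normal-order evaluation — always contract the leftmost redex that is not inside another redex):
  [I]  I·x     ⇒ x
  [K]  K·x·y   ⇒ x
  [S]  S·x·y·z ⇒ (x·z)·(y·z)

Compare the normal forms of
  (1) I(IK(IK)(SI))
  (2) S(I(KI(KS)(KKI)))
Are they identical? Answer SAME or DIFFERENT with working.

Answer: DIFFERENT — A ⇓ K, B ⇓ SK

Working:
Term A:
  start: I(IK(IK)(SI))
  step 1: IK(IK)(SI)
  step 2: K(IK)(SI)
  step 3: IK
  step 4: K

Term B:
  start: S(I(KI(KS)(KKI)))
  step 1: S(KI(KS)(KKI))
  step 2: S(I(KKI))
  step 3: S(KKI)
  step 4: SK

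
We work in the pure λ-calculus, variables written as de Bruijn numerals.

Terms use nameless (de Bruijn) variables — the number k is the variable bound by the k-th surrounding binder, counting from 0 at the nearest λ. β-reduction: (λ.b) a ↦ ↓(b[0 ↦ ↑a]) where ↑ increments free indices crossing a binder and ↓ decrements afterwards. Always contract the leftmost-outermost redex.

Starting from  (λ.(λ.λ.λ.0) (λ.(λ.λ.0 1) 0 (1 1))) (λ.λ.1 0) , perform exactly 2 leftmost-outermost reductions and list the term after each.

  start: (λ.(λ.λ.λ.0) (λ.(λ.λ.0 1) 0 (1 1))) (λ.λ.1 0)
  [1] (λ.λ.λ.0) (λ.(λ.λ.0 1) 0 ((λ.λ.1 0) (λ.λ.1 0)))
  [2] λ.λ.0

Answer: after 2 steps: λ.λ.0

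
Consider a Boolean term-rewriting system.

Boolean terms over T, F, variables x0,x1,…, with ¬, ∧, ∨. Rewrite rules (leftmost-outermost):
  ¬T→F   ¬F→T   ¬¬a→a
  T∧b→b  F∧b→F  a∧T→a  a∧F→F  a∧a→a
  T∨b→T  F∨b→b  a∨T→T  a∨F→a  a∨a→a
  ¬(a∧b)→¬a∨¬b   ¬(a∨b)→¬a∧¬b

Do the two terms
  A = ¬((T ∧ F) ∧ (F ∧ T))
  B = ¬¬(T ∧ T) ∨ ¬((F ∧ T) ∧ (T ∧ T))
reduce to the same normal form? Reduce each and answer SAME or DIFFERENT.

Term A:
  start: ¬((T ∧ F) ∧ (F ∧ T))
  [1] ¬(T ∧ F) ∨ ¬(F ∧ T)
  [2] (¬T ∨ ¬F) ∨ ¬(F ∧ T)
  [3] (F ∨ ¬F) ∨ ¬(F ∧ T)
  [4] ¬F ∨ ¬(F ∧ T)
  [5] T ∨ ¬(F ∧ T)
  [6] T

Term B:
  start: ¬¬(T ∧ T) ∨ ¬((F ∧ T) ∧ (T ∧ T))
  [1] (T ∧ T) ∨ ¬((F ∧ T) ∧ (T ∧ T))
  [2] T ∨ ¬((F ∧ T) ∧ (T ∧ T))
  [3] T

Answer: SAME — A ⇓ T, B ⇓ T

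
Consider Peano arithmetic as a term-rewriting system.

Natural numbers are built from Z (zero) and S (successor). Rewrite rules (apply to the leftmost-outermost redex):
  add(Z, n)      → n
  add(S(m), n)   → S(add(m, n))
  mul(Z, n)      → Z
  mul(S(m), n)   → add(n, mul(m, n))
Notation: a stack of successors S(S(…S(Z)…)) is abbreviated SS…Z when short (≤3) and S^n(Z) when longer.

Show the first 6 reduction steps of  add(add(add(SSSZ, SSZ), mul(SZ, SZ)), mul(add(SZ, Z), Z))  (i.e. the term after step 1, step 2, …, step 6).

  start: add(add(add(SSSZ, SSZ), mul(SZ, SZ)), mul(add(SZ, Z), Z))
  →1  add(add(S(add(SSZ, SSZ)), mul(SZ, SZ)), mul(add(SZ, Z), Z))
  →2  add(S(add(add(SSZ, SSZ), mul(SZ, SZ))), mul(add(SZ, Z), Z))
  →3  S(add(add(add(SSZ, SSZ), mul(SZ, SZ)), mul(add(SZ, Z), Z)))
  →4  S(add(add(S(add(SZ, SSZ)), mul(SZ, SZ)), mul(add(SZ, Z), Z)))
  →5  S(add(S(add(add(SZ, SSZ), mul(SZ, SZ))), mul(add(SZ, Z), Z)))
  →6  S(S(add(add(add(SZ, SSZ), mul(SZ, SZ)), mul(add(SZ, Z), Z))))

Answer: after 6 steps: S(S(add(add(add(SZ, SSZ), mul(SZ, SZ)), mul(add(SZ, Z), Z))))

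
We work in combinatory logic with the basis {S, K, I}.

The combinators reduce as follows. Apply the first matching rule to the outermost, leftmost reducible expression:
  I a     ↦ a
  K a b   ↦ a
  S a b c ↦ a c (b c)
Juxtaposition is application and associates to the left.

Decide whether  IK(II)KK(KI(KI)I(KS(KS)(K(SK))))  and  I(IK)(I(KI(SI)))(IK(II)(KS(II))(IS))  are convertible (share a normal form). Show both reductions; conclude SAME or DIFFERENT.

Term A:
  start: IK(II)KK(KI(KI)I(KS(KS)(K(SK))))
  [1] K(II)KK(KI(KI)I(KS(KS)(K(SK))))
  [2] IIK(KI(KI)I(KS(KS)(K(SK))))
  [3] IK(KI(KI)I(KS(KS)(K(SK))))
  [4] K(KI(KI)I(KS(KS)(K(SK))))
  [5] K(II(KS(KS)(K(SK))))
  [6] K(I(KS(KS)(K(SK))))
  [7] K(KS(KS)(K(SK)))
  [8] K(S(K(SK)))

Term B:
  start: I(IK)(I(KI(SI)))(IK(II)(KS(II))(IS))
  [1] IK(I(KI(SI)))(IK(II)(KS(II))(IS))
  [2] K(I(KI(SI)))(IK(II)(KS(II))(IS))
  [3] I(KI(SI))
  [4] KI(SI)
  [5] I

Answer: DIFFERENT — A ⇓ K(S(K(SK))), B ⇓ I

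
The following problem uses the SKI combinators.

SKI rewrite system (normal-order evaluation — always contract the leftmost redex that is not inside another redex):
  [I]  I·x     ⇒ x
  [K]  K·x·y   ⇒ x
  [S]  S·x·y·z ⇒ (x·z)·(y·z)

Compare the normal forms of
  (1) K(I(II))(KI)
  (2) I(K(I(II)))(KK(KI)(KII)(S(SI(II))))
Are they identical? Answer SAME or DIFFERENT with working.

Answer: SAME — A ⇓ I, B ⇓ I

Working:
Term A:
  start: K(I(II))(KI)
  →1  I(II)
  →2  II
  →3  I

Term B:
  start: I(K(I(II)))(KK(KI)(KII)(S(SI(II))))
  →1  K(I(II))(KK(KI)(KII)(S(SI(II))))
  →2  I(II)
  →3  II
  →4  I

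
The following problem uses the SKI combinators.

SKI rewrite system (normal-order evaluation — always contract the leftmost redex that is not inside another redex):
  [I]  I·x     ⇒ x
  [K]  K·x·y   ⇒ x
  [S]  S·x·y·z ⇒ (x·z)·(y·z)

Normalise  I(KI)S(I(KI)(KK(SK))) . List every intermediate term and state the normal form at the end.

  start: I(KI)S(I(KI)(KK(SK)))
  step 1: KIS(I(KI)(KK(SK)))
  step 2: I(I(KI)(KK(SK)))
  step 3: I(KI)(KK(SK))
  step 4: KI(KK(SK))
  step 5: I

Answer: normal form = I  (in 5 steps)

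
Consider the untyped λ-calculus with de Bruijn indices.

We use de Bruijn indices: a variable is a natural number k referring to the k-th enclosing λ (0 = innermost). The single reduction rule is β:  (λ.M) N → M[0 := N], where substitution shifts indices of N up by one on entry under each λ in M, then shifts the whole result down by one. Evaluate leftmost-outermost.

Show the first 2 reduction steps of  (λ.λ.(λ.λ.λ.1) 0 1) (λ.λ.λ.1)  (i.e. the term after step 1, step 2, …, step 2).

  start: (λ.λ.(λ.λ.λ.1) 0 1) (λ.λ.λ.1)
  →1  λ.(λ.λ.λ.1) 0 (λ.λ.λ.1)
  →2  λ.(λ.λ.1) (λ.λ.λ.1)

Answer: after 2 steps: λ.(λ.λ.1) (λ.λ.λ.1)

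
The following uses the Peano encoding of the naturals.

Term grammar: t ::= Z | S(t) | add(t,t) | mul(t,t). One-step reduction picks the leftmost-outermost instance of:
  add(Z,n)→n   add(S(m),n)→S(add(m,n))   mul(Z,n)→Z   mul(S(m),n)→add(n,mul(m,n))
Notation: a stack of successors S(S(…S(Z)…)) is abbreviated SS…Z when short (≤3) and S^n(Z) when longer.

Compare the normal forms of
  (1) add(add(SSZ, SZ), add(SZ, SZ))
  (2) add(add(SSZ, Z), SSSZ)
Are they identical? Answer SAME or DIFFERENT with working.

Term A:
  start: add(add(SSZ, SZ), add(SZ, SZ))
  step 1: add(S(add(SZ, SZ)), add(SZ, SZ))
  step 2: S(add(add(SZ, SZ), add(SZ, SZ)))
  step 3: S(add(S(add(Z, SZ)), add(SZ, SZ)))
  step 4: S(S(add(add(Z, SZ), add(SZ, SZ))))
  step 5: S(S(add(SZ, add(SZ, SZ))))
  step 6: S(S(S(add(Z, add(SZ, SZ)))))
  step 7: S(S(S(add(SZ, SZ))))
  step 8: S(S(S(S(add(Z, SZ)))))
  step 9: S^5(Z)

Term B:
  start: add(add(SSZ, Z), SSSZ)
  step 1: add(S(add(SZ, Z)), SSSZ)
  step 2: S(add(add(SZ, Z), SSSZ))
  step 3: S(add(S(add(Z, Z)), SSSZ))
  step 4: S(S(add(add(Z, Z), SSSZ)))
  step 5: S(S(add(Z, SSSZ)))
  step 6: S^5(Z)

Answer: SAME — A ⇓ S^5(Z), B ⇓ S^5(Z)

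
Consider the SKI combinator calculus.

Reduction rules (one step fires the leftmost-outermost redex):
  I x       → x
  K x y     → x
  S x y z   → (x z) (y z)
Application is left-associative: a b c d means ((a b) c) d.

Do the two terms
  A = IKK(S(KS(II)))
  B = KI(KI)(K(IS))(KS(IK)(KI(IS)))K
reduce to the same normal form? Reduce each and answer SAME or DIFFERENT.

Answer: DIFFERENT — A ⇓ K, B ⇓ SK

Reduction:
Term A:
  start: IKK(S(KS(II)))
  step 1: KK(S(KS(II)))
  step 2: K

Term B:
  start: KI(KI)(K(IS))(KS(IK)(KI(IS)))K
  step 1: I(K(IS))(KS(IK)(KI(IS)))K
  step 2: K(IS)(KS(IK)(KI(IS)))K
  step 3: ISK
  step 4: SK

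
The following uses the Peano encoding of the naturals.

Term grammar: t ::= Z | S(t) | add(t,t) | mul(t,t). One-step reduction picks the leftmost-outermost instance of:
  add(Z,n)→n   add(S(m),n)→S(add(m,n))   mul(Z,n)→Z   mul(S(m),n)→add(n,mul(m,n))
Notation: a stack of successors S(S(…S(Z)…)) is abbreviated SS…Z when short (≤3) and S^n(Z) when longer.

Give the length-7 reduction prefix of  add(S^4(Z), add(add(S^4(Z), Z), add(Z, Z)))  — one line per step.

  start: add(S^4(Z), add(add(S^4(Z), Z), add(Z, Z)))
  step 1: S(add(SSSZ, add(add(S^4(Z), Z), add(Z, Z))))
  step 2: S(S(add(SSZ, add(add(S^4(Z), Z), add(Z, Z)))))
  step 3: S(S(S(add(SZ, add(add(S^4(Z), Z), add(Z, Z))))))
  step 4: S(S(S(S(add(Z, add(add(S^4(Z), Z), add(Z, Z)))))))
  step 5: S(S(S(S(add(add(S^4(Z), Z), add(Z, Z))))))
  step 6: S(S(S(S(add(S(add(SSSZ, Z)), add(Z, Z))))))
  step 7: S(S(S(S(S(add(add(SSSZ, Z), add(Z, Z)))))))

Answer: after 7 steps: S(S(S(S(S(add(add(SSSZ, Z), add(Z, Z)))))))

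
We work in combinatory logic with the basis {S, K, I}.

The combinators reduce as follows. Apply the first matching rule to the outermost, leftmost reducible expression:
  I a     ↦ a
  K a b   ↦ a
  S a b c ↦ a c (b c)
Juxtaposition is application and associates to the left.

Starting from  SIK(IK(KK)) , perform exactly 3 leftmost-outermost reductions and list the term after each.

  start: SIK(IK(KK))
  step 1: I(IK(KK))(K(IK(KK)))
  step 2: IK(KK)(K(IK(KK)))
  step 3: K(KK)(K(IK(KK)))

Answer: after 3 steps: K(KK)(K(IK(KK)))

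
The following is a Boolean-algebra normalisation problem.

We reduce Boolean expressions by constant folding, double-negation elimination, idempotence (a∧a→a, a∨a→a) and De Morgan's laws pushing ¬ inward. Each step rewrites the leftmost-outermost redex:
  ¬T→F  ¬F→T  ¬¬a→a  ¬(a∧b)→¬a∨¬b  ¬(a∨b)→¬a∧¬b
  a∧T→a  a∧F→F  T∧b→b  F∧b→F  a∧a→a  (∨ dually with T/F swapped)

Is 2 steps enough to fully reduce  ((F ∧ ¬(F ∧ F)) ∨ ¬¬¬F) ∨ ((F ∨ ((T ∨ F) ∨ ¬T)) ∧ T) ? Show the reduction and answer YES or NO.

Answer: NO — after 2 steps the term is ¬¬¬F ∨ ((F ∨ ((T ∨ F) ∨ ¬T)) ∧ T), not yet normal

Working:
  start: ((F ∧ ¬(F ∧ F)) ∨ ¬¬¬F) ∨ ((F ∨ ((T ∨ F) ∨ ¬T)) ∧ T)
  →1  (F ∨ ¬¬¬F) ∨ ((F ∨ ((T ∨ F) ∨ ¬T)) ∧ T)
  →2  ¬¬¬F ∨ ((F ∨ ((T ∨ F) ∨ ¬T)) ∧ T)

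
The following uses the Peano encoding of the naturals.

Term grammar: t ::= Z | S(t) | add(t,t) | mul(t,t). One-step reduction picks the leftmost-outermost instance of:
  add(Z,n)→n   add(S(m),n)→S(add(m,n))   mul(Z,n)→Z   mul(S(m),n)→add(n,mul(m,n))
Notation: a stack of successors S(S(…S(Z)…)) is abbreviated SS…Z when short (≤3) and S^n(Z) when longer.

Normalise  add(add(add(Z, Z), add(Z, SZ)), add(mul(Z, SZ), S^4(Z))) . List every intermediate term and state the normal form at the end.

  start: add(add(add(Z, Z), add(Z, SZ)), add(mul(Z, SZ), S^4(Z)))
  step 1: add(add(Z, add(Z, SZ)), add(mul(Z, SZ), S^4(Z)))
  step 2: add(add(Z, SZ), add(mul(Z, SZ), S^4(Z)))
  step 3: add(SZ, add(mul(Z, SZ), S^4(Z)))
  step 4: S(add(Z, add(mul(Z, SZ), S^4(Z))))
  step 5: S(add(mul(Z, SZ), S^4(Z)))
  step 6: S(add(Z, S^4(Z)))
  step 7: S^5(Z)

Answer: normal form = S^5(Z)  (in 7 steps)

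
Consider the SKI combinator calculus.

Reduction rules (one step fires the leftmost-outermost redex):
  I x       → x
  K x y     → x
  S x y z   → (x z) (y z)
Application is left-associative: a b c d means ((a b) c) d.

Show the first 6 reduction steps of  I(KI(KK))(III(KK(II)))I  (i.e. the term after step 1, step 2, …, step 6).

  start: I(KI(KK))(III(KK(II)))I
  →1  KI(KK)(III(KK(II)))I
  →2  I(III(KK(II)))I
  →3  III(KK(II))I
  →4  II(KK(II))I
  →5  I(KK(II))I
  →6  KK(II)I

Answer: after 6 steps: KK(II)I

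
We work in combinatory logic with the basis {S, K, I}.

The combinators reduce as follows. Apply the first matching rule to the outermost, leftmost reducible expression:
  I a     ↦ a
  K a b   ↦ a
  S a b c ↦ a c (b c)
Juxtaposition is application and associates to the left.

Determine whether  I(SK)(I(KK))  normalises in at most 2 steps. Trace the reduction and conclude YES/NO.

  start: I(SK)(I(KK))
  [1] SK(I(KK))
  [2] SK(KK)

Answer: YES — reaches normal form SK(KK) in 2 ≤ 2 steps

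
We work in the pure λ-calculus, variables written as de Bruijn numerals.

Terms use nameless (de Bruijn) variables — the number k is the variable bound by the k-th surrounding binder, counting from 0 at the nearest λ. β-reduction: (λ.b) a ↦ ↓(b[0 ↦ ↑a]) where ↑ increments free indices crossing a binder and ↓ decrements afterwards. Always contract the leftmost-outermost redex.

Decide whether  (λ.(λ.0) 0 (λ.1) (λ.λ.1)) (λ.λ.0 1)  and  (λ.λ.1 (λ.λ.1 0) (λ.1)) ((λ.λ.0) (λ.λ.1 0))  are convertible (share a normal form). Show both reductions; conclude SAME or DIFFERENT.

Answer: DIFFERENT — A ⇓ λ.λ.λ.λ.0 1, B ⇓ λ.λ.1

Working:
Term A:
  start: (λ.(λ.0) 0 (λ.1) (λ.λ.1)) (λ.λ.0 1)
  →1  (λ.0) (λ.λ.0 1) (λ.λ.λ.0 1) (λ.λ.1)
  →2  (λ.λ.0 1) (λ.λ.λ.0 1) (λ.λ.1)
  →3  (λ.0 (λ.λ.λ.0 1)) (λ.λ.1)
  →4  (λ.λ.1) (λ.λ.λ.0 1)
  →5  λ.λ.λ.λ.0 1

Term B:
  start: (λ.λ.1 (λ.λ.1 0) (λ.1)) ((λ.λ.0) (λ.λ.1 0))
  →1  λ.(λ.λ.0) (λ.λ.1 0) (λ.λ.1 0) (λ.1)
  →2  λ.(λ.0) (λ.λ.1 0) (λ.1)
  →3  λ.(λ.λ.1 0) (λ.1)
  →4  λ.λ.(λ.2) 0
  →5  λ.λ.1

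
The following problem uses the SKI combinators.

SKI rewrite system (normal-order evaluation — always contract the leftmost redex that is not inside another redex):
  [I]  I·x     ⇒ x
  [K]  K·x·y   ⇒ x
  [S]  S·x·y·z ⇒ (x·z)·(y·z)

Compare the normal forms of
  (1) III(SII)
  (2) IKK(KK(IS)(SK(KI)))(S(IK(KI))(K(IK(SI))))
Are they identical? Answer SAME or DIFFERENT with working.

Term A:
  start: III(SII)
  [1] II(SII)
  [2] I(SII)
  [3] SII

Term B:
  start: IKK(KK(IS)(SK(KI)))(S(IK(KI))(K(IK(SI))))
  [1] KK(KK(IS)(SK(KI)))(S(IK(KI))(K(IK(SI))))
  [2] K(S(IK(KI))(K(IK(SI))))
  [3] K(S(K(KI))(K(IK(SI))))
  [4] K(S(K(KI))(K(K(SI))))

Answer: DIFFERENT — A ⇓ SII, B ⇓ K(S(K(KI))(K(K(SI))))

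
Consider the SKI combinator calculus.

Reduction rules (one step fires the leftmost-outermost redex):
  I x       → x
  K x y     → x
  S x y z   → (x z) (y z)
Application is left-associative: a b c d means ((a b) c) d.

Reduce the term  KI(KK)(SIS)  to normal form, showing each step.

Answer: normal form = SIS  (in 2 steps)

Working:
  start: KI(KK)(SIS)
  step 1: I(SIS)
  step 2: SIS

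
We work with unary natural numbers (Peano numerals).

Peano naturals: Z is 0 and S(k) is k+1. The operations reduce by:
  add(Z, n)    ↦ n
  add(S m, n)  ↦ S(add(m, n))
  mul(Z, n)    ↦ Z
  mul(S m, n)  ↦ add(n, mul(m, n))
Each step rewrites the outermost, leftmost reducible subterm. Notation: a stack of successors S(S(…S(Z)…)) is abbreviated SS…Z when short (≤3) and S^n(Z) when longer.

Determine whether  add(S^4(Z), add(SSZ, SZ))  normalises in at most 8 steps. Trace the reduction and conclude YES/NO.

Answer: YES — reaches normal form S^7(Z) in 8 ≤ 8 steps

Working:
  start: add(S^4(Z), add(SSZ, SZ))
  →1  S(add(SSSZ, add(SSZ, SZ)))
  →2  S(S(add(SSZ, add(SSZ, SZ))))
  →3  S(S(S(add(SZ, add(SSZ, SZ)))))
  →4  S(S(S(S(add(Z, add(SSZ, SZ))))))
  →5  S(S(S(S(add(SSZ, SZ)))))
  →6  S(S(S(S(S(add(SZ, SZ))))))
  →7  S(S(S(S(S(S(add(Z, SZ)))))))
  →8  S^7(Z)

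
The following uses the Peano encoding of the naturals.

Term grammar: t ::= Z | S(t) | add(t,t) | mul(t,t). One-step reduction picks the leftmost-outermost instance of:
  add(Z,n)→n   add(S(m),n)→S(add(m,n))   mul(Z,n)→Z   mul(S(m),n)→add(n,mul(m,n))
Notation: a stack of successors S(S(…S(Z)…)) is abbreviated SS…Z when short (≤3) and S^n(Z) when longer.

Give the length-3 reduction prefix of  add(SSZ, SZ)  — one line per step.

  start: add(SSZ, SZ)
  step 1: S(add(SZ, SZ))
  step 2: S(S(add(Z, SZ)))
  step 3: SSSZ

Answer: after 3 steps: SSSZ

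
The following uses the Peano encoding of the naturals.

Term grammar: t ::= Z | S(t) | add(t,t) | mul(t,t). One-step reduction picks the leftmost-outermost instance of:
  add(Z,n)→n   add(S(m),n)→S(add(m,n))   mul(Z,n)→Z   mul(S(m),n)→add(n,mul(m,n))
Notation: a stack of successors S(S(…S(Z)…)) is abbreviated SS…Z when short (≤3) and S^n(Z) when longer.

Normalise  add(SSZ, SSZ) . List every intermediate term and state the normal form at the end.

  start: add(SSZ, SSZ)
  [1] S(add(SZ, SSZ))
  [2] S(S(add(Z, SSZ)))
  [3] S^4(Z)

Answer: normal form = S^4(Z)  (in 3 steps)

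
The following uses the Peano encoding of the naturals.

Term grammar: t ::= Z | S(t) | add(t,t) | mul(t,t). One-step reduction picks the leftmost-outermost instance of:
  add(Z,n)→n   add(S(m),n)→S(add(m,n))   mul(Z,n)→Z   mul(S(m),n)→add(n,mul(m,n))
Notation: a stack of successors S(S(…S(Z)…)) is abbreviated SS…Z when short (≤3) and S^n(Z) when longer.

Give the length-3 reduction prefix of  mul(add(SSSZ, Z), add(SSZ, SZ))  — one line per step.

Answer: after 3 steps: add(S(add(SZ, SZ)), mul(add(SSZ, Z), add(SSZ, SZ)))

Derivation:
  start: mul(add(SSSZ, Z), add(SSZ, SZ))
  [1] mul(S(add(SSZ, Z)), add(SSZ, SZ))
  [2] add(add(SSZ, SZ), mul(add(SSZ, Z), add(SSZ, SZ)))
  [3] add(S(add(SZ, SZ)), mul(add(SSZ, Z), add(SSZ, SZ)))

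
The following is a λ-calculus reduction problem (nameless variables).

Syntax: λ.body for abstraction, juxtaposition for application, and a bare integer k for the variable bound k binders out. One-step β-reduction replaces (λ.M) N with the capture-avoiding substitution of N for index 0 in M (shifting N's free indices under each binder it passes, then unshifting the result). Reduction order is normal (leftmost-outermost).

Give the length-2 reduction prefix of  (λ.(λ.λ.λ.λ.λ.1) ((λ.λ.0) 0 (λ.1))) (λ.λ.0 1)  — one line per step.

Answer: after 2 steps: λ.λ.λ.λ.1

Working:
  start: (λ.(λ.λ.λ.λ.λ.1) ((λ.λ.0) 0 (λ.1))) (λ.λ.0 1)
  [1] (λ.λ.λ.λ.λ.1) ((λ.λ.0) (λ.λ.0 1) (λ.λ.λ.0 1))
  [2] λ.λ.λ.λ.1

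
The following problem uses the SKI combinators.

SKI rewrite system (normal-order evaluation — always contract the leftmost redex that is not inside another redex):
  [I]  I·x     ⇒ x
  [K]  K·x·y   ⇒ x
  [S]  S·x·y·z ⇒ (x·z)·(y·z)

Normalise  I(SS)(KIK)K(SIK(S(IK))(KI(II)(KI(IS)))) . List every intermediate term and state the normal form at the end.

Answer: normal form = I  (in 12 steps)

Reduction:
  start: I(SS)(KIK)K(SIK(S(IK))(KI(II)(KI(IS))))
  [1] SS(KIK)K(SIK(S(IK))(KI(II)(KI(IS))))
  [2] SK(KIKK)(SIK(S(IK))(KI(II)(KI(IS))))
  [3] K(SIK(S(IK))(KI(II)(KI(IS))))(KIKK(SIK(S(IK))(KI(II)(KI(IS)))))
  [4] SIK(S(IK))(KI(II)(KI(IS)))
  [5] I(S(IK))(K(S(IK)))(KI(II)(KI(IS)))
  [6] S(IK)(K(S(IK)))(KI(II)(KI(IS)))
  [7] IK(KI(II)(KI(IS)))(K(S(IK))(KI(II)(KI(IS))))
  [8] K(KI(II)(KI(IS)))(K(S(IK))(KI(II)(KI(IS))))
  [9] KI(II)(KI(IS))
  [10] I(KI(IS))
  [11] KI(IS)
  [12] I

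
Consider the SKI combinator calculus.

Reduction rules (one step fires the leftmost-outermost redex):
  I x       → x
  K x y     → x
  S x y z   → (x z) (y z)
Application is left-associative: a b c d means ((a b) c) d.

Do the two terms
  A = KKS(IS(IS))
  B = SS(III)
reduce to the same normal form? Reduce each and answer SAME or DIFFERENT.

Term A:
  start: KKS(IS(IS))
  [1] K(IS(IS))
  [2] K(S(IS))
  [3] K(SS)

Term B:
  start: SS(III)
  [1] SS(II)
  [2] SSI

Answer: DIFFERENT — A ⇓ K(SS), B ⇓ SSI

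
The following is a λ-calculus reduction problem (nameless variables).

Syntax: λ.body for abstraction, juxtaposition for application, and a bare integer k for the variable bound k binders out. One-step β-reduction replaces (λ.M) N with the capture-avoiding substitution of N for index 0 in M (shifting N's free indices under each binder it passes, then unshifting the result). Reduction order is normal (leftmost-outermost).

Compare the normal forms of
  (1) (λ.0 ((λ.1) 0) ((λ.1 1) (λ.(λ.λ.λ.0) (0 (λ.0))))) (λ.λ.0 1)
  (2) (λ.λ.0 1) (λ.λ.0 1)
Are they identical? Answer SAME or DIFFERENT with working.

Term A:
  start: (λ.0 ((λ.1) 0) ((λ.1 1) (λ.(λ.λ.λ.0) (0 (λ.0))))) (λ.λ.0 1)
  →1  (λ.λ.0 1) ((λ.λ.λ.0 1) (λ.λ.0 1)) ((λ.(λ.λ.0 1) (λ.λ.0 1)) (λ.(λ.λ.λ.0) (0 (λ.0))))
  →2  (λ.0 ((λ.λ.λ.0 1) (λ.λ.0 1))) ((λ.(λ.λ.0 1) (λ.λ.0 1)) (λ.(λ.λ.λ.0) (0 (λ.0))))
  →3  (λ.(λ.λ.0 1) (λ.λ.0 1)) (λ.(λ.λ.λ.0) (0 (λ.0))) ((λ.λ.λ.0 1) (λ.λ.0 1))
  →4  (λ.λ.0 1) (λ.λ.0 1) ((λ.λ.λ.0 1) (λ.λ.0 1))
  →5  (λ.0 (λ.λ.0 1)) ((λ.λ.λ.0 1) (λ.λ.0 1))
  →6  (λ.λ.λ.0 1) (λ.λ.0 1) (λ.λ.0 1)
  →7  (λ.λ.0 1) (λ.λ.0 1)
  →8  λ.0 (λ.λ.0 1)

Term B:
  start: (λ.λ.0 1) (λ.λ.0 1)
  →1  λ.0 (λ.λ.0 1)

Answer: SAME — A ⇓ λ.0 (λ.λ.0 1), B ⇓ λ.0 (λ.λ.0 1)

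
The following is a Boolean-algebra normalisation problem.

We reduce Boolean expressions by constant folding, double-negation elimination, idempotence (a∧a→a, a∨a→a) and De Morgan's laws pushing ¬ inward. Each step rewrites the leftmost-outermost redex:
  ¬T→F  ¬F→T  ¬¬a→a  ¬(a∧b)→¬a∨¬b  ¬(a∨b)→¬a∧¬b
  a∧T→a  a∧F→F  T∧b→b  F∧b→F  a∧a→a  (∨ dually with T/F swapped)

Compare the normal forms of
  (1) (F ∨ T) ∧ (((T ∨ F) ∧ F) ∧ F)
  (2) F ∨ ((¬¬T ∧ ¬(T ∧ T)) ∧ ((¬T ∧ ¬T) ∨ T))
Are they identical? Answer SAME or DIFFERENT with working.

Term A:
  start: (F ∨ T) ∧ (((T ∨ F) ∧ F) ∧ F)
  →1  T ∧ (((T ∨ F) ∧ F) ∧ F)
  →2  ((T ∨ F) ∧ F) ∧ F
  →3  F

Term B:
  start: F ∨ ((¬¬T ∧ ¬(T ∧ T)) ∧ ((¬T ∧ ¬T) ∨ T))
  →1  (¬¬T ∧ ¬(T ∧ T)) ∧ ((¬T ∧ ¬T) ∨ T)
  →2  (T ∧ ¬(T ∧ T)) ∧ ((¬T ∧ ¬T) ∨ T)
  →3  ¬(T ∧ T) ∧ ((¬T ∧ ¬T) ∨ T)
  →4  (¬T ∨ ¬T) ∧ ((¬T ∧ ¬T) ∨ T)
  →5  ¬T ∧ ((¬T ∧ ¬T) ∨ T)
  →6  F ∧ ((¬T ∧ ¬T) ∨ T)
  →7  F

Answer: SAME — A ⇓ F, B ⇓ F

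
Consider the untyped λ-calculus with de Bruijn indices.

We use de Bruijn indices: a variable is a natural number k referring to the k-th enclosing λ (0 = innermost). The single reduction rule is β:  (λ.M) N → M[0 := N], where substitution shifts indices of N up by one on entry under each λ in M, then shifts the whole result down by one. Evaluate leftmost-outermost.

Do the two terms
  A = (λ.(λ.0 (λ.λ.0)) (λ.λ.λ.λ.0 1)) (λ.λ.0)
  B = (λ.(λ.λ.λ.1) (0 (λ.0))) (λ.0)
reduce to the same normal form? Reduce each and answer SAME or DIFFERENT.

Term A:
  start: (λ.(λ.0 (λ.λ.0)) (λ.λ.λ.λ.0 1)) (λ.λ.0)
  step 1: (λ.0 (λ.λ.0)) (λ.λ.λ.λ.0 1)
  step 2: (λ.λ.λ.λ.0 1) (λ.λ.0)
  step 3: λ.λ.λ.0 1

Term B:
  start: (λ.(λ.λ.λ.1) (0 (λ.0))) (λ.0)
  step 1: (λ.λ.λ.1) ((λ.0) (λ.0))
  step 2: λ.λ.1

Answer: DIFFERENT — A ⇓ λ.λ.λ.0 1, B ⇓ λ.λ.1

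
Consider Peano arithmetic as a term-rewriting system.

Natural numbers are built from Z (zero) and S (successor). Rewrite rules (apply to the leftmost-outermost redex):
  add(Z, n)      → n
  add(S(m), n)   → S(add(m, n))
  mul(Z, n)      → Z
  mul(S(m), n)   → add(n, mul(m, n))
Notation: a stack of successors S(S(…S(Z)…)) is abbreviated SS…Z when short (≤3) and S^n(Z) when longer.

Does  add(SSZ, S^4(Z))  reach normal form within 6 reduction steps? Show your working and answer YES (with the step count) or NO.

Answer: YES — reaches normal form S^6(Z) in 3 ≤ 6 steps

Working:
  start: add(SSZ, S^4(Z))
  step 1: S(add(SZ, S^4(Z)))
  step 2: S(S(add(Z, S^4(Z))))
  step 3: S^6(Z)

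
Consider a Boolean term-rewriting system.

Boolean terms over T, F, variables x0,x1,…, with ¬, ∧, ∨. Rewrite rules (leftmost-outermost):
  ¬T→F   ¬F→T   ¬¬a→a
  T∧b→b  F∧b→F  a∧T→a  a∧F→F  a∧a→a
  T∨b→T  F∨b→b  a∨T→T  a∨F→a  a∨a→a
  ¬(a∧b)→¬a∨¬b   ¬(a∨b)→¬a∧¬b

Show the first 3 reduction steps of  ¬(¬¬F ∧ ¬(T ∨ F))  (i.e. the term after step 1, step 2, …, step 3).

Answer: after 3 steps: T ∨ ¬¬(T ∨ F)

Reduction:
  start: ¬(¬¬F ∧ ¬(T ∨ F))
  step 1: ¬¬¬F ∨ ¬¬(T ∨ F)
  step 2: ¬F ∨ ¬¬(T ∨ F)
  step 3: T ∨ ¬¬(T ∨ F)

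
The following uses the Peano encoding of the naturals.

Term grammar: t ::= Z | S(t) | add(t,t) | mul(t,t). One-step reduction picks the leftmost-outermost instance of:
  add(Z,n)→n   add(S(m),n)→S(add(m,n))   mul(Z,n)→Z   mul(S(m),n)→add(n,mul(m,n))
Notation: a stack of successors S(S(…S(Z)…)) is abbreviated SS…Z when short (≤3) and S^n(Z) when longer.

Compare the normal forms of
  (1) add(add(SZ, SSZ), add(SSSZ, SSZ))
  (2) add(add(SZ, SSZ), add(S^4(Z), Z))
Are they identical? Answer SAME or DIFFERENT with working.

Answer: DIFFERENT — A ⇓ S^8(Z), B ⇓ S^7(Z)

Reduction:
Term A:
  start: add(add(SZ, SSZ), add(SSSZ, SSZ))
  →1  add(S(add(Z, SSZ)), add(SSSZ, SSZ))
  →2  S(add(add(Z, SSZ), add(SSSZ, SSZ)))
  →3  S(add(SSZ, add(SSSZ, SSZ)))
  →4  S(S(add(SZ, add(SSSZ, SSZ))))
  →5  S(S(S(add(Z, add(SSSZ, SSZ)))))
  →6  S(S(S(add(SSSZ, SSZ))))
  →7  S(S(S(S(add(SSZ, SSZ)))))
  →8  S(S(S(S(S(add(SZ, SSZ))))))
  →9  S(S(S(S(S(S(add(Z, SSZ)))))))
  →10  S^8(Z)

Term B:
  start: add(add(SZ, SSZ), add(S^4(Z), Z))
  →1  add(S(add(Z, SSZ)), add(S^4(Z), Z))
  →2  S(add(add(Z, SSZ), add(S^4(Z), Z)))
  →3  S(add(SSZ, add(S^4(Z), Z)))
  →4  S(S(add(SZ, add(S^4(Z), Z))))
  →5  S(S(S(add(Z, add(S^4(Z), Z)))))
  →6  S(S(S(add(S^4(Z), Z))))
  →7  S(S(S(S(add(SSSZ, Z)))))
  →8  S(S(S(S(S(add(SSZ, Z))))))
  →9  S(S(S(S(S(S(add(SZ, Z)))))))
  →10  S(S(S(S(S(S(S(add(Z, Z))))))))
  →11  S^7(Z)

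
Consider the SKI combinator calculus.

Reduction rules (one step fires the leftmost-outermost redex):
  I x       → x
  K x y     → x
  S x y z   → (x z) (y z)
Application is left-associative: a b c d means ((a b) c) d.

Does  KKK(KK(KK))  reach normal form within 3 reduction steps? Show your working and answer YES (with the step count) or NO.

  start: KKK(KK(KK))
  step 1: K(KK(KK))
  step 2: KK

Answer: YES — reaches normal form KK in 2 ≤ 3 steps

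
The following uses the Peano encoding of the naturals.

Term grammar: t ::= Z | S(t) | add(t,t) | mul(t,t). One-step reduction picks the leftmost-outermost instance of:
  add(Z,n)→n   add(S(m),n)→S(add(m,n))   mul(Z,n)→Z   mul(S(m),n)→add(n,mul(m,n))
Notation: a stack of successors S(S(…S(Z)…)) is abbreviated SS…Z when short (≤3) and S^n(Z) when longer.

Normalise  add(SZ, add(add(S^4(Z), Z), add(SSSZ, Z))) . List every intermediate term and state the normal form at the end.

  start: add(SZ, add(add(S^4(Z), Z), add(SSSZ, Z)))
  step 1: S(add(Z, add(add(S^4(Z), Z), add(SSSZ, Z))))
  step 2: S(add(add(S^4(Z), Z), add(SSSZ, Z)))
  step 3: S(add(S(add(SSSZ, Z)), add(SSSZ, Z)))
  step 4: S(S(add(add(SSSZ, Z), add(SSSZ, Z))))
  step 5: S(S(add(S(add(SSZ, Z)), add(SSSZ, Z))))
  step 6: S(S(S(add(add(SSZ, Z), add(SSSZ, Z)))))
  step 7: S(S(S(add(S(add(SZ, Z)), add(SSSZ, Z)))))
  step 8: S(S(S(S(add(add(SZ, Z), add(SSSZ, Z))))))
  step 9: S(S(S(S(add(S(add(Z, Z)), add(SSSZ, Z))))))
  step 10: S(S(S(S(S(add(add(Z, Z), add(SSSZ, Z)))))))
  step 11: S(S(S(S(S(add(Z, add(SSSZ, Z)))))))
  step 12: S(S(S(S(S(add(SSSZ, Z))))))
  step 13: S(S(S(S(S(S(add(SSZ, Z)))))))
  step 14: S(S(S(S(S(S(S(add(SZ, Z))))))))
  step 15: S(S(S(S(S(S(S(S(add(Z, Z)))))))))
  step 16: S^8(Z)

Answer: normal form = S^8(Z)  (in 16 steps)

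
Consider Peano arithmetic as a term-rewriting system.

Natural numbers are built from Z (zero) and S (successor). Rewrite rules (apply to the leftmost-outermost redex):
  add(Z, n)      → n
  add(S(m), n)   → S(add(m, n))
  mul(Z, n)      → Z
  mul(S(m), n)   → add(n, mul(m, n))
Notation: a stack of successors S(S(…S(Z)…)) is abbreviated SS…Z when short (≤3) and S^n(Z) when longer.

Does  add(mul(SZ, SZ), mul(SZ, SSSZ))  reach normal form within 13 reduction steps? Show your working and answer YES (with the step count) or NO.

Answer: YES — reaches normal form S^4(Z) in 12 ≤ 13 steps

Derivation:
  start: add(mul(SZ, SZ), mul(SZ, SSSZ))
  →1  add(add(SZ, mul(Z, SZ)), mul(SZ, SSSZ))
  →2  add(S(add(Z, mul(Z, SZ))), mul(SZ, SSSZ))
  →3  S(add(add(Z, mul(Z, SZ)), mul(SZ, SSSZ)))
  →4  S(add(mul(Z, SZ), mul(SZ, SSSZ)))
  →5  S(add(Z, mul(SZ, SSSZ)))
  →6  S(mul(SZ, SSSZ))
  →7  S(add(SSSZ, mul(Z, SSSZ)))
  →8  S(S(add(SSZ, mul(Z, SSSZ))))
  →9  S(S(S(add(SZ, mul(Z, SSSZ)))))
  →10  S(S(S(S(add(Z, mul(Z, SSSZ))))))
  →11  S(S(S(S(mul(Z, SSSZ)))))
  →12  S^4(Z)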